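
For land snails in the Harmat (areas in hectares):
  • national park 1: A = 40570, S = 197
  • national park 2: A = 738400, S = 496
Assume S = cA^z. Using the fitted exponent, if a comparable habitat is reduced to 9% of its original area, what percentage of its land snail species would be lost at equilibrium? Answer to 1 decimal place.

z = ln(496/197) / ln(738400/40570) = 0.9234 / 2.9015 = 0.3182
S_new/S_old = (A_new/A_old)^z = 0.09^0.3182 = exp(0.3182 × -2.4079) = 0.4647
Fraction lost = 1 − 0.4647 = 0.5353

53.5%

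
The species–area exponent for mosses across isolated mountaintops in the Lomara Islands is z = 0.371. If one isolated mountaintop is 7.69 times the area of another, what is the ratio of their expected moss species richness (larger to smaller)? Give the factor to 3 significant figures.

2.13

S₂/S₁ = (A₂/A₁)^z = 7.69^0.371
ln(S₂/S₁) = 0.371 × ln 7.69 = 0.371 × 2.0399 = 0.7568
S₂/S₁ = e^0.7568 ≈ 2.131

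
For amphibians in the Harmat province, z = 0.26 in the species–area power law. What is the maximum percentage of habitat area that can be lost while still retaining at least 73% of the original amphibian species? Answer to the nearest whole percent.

70%

Need (A_new/A_old)^0.26 = 0.73, so A_new/A_old = 0.73^(1/0.26) = 0.73^3.846
ln(A_new/A_old) = ln 0.73 / 0.26 = -0.3147 / 0.26 = -1.2104
A_new/A_old = e^-1.2104 ≈ 0.2981
Fraction that can be lost = 1 − 0.2981 = 0.7019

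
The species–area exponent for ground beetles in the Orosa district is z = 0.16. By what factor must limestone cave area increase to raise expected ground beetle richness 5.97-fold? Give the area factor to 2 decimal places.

(A₂/A₁)^0.16 = 5.97, so A₂/A₁ = 5.97^(1/0.16) = 5.97^6.25
ln(A₂/A₁) = ln 5.97 / 0.16 = 1.7867 / 0.16 = 11.1672
A₂/A₁ = e^11.1672 ≈ 70768

70768.43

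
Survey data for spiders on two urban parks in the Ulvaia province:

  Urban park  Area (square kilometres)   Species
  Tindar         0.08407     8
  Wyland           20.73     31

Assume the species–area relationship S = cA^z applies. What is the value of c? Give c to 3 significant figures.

14.7

z = ln(S₂/S₁) / ln(A₂/A₁) = ln(31/8) / ln(20.73/0.08407) = 1.3545 / 5.5077 = 0.2459
c = S₁ / A₁^z = 8 / 0.08407^0.2459 = 8 / 0.5439 = 14.71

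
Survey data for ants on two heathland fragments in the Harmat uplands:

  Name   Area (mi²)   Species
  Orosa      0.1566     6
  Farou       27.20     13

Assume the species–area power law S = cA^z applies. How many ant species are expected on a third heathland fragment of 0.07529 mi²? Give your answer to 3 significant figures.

z = ln(13/6) / ln(27.2/0.1566) = 0.7732 / 5.1573 = 0.1499
c = 6 / 0.1566^0.1499 = 6 / 0.7573 = 7.923
S₃ = 7.923 × 0.07529^0.1499 = 7.923 × 0.6786 ≈ 5.376

5.38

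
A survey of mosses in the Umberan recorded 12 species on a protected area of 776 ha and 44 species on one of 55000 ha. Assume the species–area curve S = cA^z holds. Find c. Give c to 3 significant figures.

1.58

z = ln(S₂/S₁) / ln(A₂/A₁) = ln(44/12) / ln(55000/776) = 1.2993 / 4.2609 = 0.3049
c = S₁ / A₁^z = 12 / 776^0.3049 = 12 / 7.607 = 1.578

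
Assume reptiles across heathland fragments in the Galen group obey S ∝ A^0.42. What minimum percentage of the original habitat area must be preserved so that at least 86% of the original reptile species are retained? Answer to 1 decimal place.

69.8%

Need (A_new/A_old)^0.42 = 0.86, so A_new/A_old = 0.86^(1/0.42) = 0.86^2.381
ln(A_new/A_old) = ln 0.86 / 0.42 = -0.1508 / 0.42 = -0.3591
A_new/A_old = e^-0.3591 ≈ 0.6983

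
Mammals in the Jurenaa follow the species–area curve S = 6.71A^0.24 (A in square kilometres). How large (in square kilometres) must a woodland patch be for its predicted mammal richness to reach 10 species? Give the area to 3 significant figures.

5.27 square kilometres

10 = 6.71 × A^0.24  ⇒  A^0.24 = 10/6.71 = 1.49
ln A = ln(1.49) / 0.24 = 0.3990 / 0.24 = 1.6624
A = e^1.6624 ≈ 5.272 square kilometres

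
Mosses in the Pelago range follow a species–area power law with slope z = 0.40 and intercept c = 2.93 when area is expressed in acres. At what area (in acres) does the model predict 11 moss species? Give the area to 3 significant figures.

27.3 acres

11 = 2.93 × A^0.4  ⇒  A^0.4 = 11/2.93 = 3.754
ln A = ln(3.754) / 0.4 = 1.3229 / 0.4 = 3.3072
A = e^3.3072 ≈ 27.31 acres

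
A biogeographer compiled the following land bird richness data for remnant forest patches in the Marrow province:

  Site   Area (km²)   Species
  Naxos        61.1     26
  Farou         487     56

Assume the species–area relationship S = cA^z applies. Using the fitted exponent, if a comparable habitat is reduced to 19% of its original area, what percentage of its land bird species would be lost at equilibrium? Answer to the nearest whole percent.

46%

z = ln(56/26) / ln(487/61.1) = 0.7673 / 2.0758 = 0.3696
S_new/S_old = (A_new/A_old)^z = 0.19^0.3696 = exp(0.3696 × -1.6607) = 0.5413
Fraction lost = 1 − 0.5413 = 0.4587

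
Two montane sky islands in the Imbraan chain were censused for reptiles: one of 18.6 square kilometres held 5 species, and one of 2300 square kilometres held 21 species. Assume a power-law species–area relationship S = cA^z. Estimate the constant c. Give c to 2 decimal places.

2.09

z = ln(S₂/S₁) / ln(A₂/A₁) = ln(21/5) / ln(2300/18.6) = 1.4351 / 4.8175 = 0.2979
c = S₁ / A₁^z = 5 / 18.6^0.2979 = 5 / 2.389 = 2.093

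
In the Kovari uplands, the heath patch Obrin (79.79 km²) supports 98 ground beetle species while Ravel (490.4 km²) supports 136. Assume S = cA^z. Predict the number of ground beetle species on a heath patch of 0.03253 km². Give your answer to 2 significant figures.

24

z = ln(136/98) / ln(490.4/79.79) = 0.3277 / 1.8158 = 0.1805
c = 98 / 79.79^0.1805 = 98 / 2.204 = 44.46
S₃ = 44.46 × 0.03253^0.1805 = 44.46 × 0.5389 ≈ 23.96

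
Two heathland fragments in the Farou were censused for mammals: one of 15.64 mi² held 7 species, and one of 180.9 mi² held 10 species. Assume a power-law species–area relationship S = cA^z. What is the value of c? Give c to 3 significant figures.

4.69

z = ln(S₂/S₁) / ln(A₂/A₁) = ln(10/7) / ln(180.9/15.64) = 0.3567 / 2.4481 = 0.1457
c = S₁ / A₁^z = 7 / 15.64^0.1457 = 7 / 1.493 = 4.689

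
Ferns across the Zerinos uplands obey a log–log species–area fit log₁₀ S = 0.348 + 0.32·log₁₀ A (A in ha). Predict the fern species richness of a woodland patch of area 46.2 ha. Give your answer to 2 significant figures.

7.6

S = 2.228 × 46.2^0.32
ln S = ln 2.228 + 0.32 × ln 46.2 = 0.8013 + 0.32 × 3.8330 = 2.0279
S = e^2.0279 ≈ 7.598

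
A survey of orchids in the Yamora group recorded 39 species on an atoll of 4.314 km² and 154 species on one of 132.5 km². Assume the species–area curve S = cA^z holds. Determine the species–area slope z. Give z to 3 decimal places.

Taking logs: ln S = ln c + z ln A, so z = (ln S₂ − ln S₁)/(ln A₂ − ln A₁).
z = ln(154/39) / ln(132.5/4.314) = ln(3.949) / ln(30.71) = 1.3734 / 3.4247 = 0.4010

0.401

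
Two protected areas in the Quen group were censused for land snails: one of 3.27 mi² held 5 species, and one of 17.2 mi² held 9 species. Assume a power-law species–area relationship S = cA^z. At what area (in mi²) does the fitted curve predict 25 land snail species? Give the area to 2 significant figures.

310 mi²

z = ln(9/5) / ln(17.2/3.27) = 0.5878 / 1.6601 = 0.3541
c = 5 / 3.27^0.3541 = 5 / 1.521 = 3.287
A = (25/3.287)^(1/0.3541) ⇒ ln A = ln(7.606)/0.3541 = 5.7304
A = e^5.7304 ≈ 308.1 mi²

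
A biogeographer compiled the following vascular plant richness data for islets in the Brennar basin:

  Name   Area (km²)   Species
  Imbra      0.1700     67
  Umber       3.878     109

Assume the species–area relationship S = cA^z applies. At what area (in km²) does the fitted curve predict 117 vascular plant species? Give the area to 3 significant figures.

6.11 km²

z = ln(109/67) / ln(3.878/0.17) = 0.4867 / 3.1273 = 0.1556
c = 67 / 0.17^0.1556 = 67 / 0.759 = 88.27
A = (117/88.27)^(1/0.1556) ⇒ ln A = ln(1.325)/0.1556 = 1.8105
A = e^1.8105 ≈ 6.113 km²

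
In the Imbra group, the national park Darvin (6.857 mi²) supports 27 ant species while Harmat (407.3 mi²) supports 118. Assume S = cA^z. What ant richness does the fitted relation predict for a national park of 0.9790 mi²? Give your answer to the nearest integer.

13

z = ln(118/27) / ln(407.3/6.857) = 1.4748 / 4.0843 = 0.3611
c = 27 / 6.857^0.3611 = 27 / 2.004 = 13.47
S₃ = 13.47 × 0.979^0.3611 = 13.47 × 0.9924 ≈ 13.37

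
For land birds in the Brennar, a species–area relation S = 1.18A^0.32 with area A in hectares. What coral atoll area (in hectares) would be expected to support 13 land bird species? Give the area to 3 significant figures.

13 = 1.18 × A^0.32  ⇒  A^0.32 = 13/1.18 = 11.02
ln A = ln(11.02) / 0.32 = 2.3994 / 0.32 = 7.4982
A = e^7.4982 ≈ 1805 hectares

1800 hectares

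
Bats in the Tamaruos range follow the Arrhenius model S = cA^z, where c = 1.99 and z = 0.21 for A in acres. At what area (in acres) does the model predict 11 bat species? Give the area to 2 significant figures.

11 = 1.99 × A^0.21  ⇒  A^0.21 = 11/1.99 = 5.528
ln A = ln(5.528) / 0.21 = 1.7098 / 0.21 = 8.1417
A = e^8.1417 ≈ 3435 acres

3400 acres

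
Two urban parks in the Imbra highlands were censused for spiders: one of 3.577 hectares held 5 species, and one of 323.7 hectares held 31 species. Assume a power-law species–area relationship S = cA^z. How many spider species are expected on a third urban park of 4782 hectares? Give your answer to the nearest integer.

92

z = ln(31/5) / ln(323.7/3.577) = 1.8245 / 4.5053 = 0.4050
c = 5 / 3.577^0.4050 = 5 / 1.676 = 2.984
S₃ = 2.984 × 4782^0.4050 = 2.984 × 30.91 ≈ 92.25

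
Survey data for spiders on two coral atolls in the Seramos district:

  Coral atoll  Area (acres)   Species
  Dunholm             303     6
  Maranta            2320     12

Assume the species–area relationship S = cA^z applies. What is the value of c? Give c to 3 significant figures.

z = ln(S₂/S₁) / ln(A₂/A₁) = ln(12/6) / ln(2320/303) = 0.6931 / 2.0356 = 0.3405
c = S₁ / A₁^z = 6 / 303^0.3405 = 6 / 6.998 = 0.8574

0.857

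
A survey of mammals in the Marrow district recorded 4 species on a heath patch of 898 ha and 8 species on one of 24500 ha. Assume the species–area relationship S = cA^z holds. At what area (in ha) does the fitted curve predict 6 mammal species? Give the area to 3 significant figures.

z = ln(8/4) / ln(24500/898) = 0.6931 / 3.3063 = 0.2096
c = 4 / 898^0.2096 = 4 / 4.161 = 0.9614
A = (6/0.9614)^(1/0.2096) ⇒ ln A = ln(6.241)/0.2096 = 8.7342
A = e^8.7342 ≈ 6212 ha

6210 ha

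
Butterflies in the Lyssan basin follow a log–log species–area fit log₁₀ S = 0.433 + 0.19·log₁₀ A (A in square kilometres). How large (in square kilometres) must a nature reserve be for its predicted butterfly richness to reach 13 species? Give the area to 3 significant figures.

3840 square kilometres

13 = 2.71 × A^0.19  ⇒  A^0.19 = 13/2.71 = 4.797
ln A = ln(4.797) / 0.19 = 1.5679 / 0.19 = 8.2523
A = e^8.2523 ≈ 3836 square kilometres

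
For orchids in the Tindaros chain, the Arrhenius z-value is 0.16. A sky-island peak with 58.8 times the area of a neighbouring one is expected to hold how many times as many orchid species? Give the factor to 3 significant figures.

1.92

S₂/S₁ = (A₂/A₁)^z = 58.8^0.16
ln(S₂/S₁) = 0.16 × ln 58.8 = 0.16 × 4.0741 = 0.6519
S₂/S₁ = e^0.6519 ≈ 1.919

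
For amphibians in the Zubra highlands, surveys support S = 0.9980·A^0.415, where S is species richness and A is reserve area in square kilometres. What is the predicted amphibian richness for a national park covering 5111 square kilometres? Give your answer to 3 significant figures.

S = 0.998 × 5111^0.415
ln S = ln 0.998 + 0.415 × ln 5111 = -0.0020 + 0.415 × 8.5392 = 3.5417
S = e^3.5417 ≈ 34.53

34.5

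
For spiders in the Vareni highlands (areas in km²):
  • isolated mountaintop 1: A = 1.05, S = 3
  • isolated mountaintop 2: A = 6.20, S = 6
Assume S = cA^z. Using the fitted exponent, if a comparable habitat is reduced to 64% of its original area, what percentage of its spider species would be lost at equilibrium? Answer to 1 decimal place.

16.0%

z = ln(6/3) / ln(6.2/1.05) = 0.6931 / 1.7758 = 0.3903
S_new/S_old = (A_new/A_old)^z = 0.64^0.3903 = exp(0.3903 × -0.4463) = 0.8401
Fraction lost = 1 − 0.8401 = 0.1599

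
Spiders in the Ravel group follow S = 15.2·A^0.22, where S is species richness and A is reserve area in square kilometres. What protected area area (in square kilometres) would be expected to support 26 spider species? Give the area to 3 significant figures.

26 = 15.2 × A^0.22  ⇒  A^0.22 = 26/15.2 = 1.711
ln A = ln(1.711) / 0.22 = 0.5368 / 0.22 = 2.4400
A = e^2.4400 ≈ 11.47 square kilometres

11.5 square kilometres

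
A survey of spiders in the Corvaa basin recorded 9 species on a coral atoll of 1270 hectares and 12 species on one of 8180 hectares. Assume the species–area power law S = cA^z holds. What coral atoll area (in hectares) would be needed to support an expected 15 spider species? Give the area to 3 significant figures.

z = ln(12/9) / ln(8180/1270) = 0.2877 / 1.8627 = 0.1544
c = 9 / 1270^0.1544 = 9 / 3.016 = 2.985
A = (15/2.985)^(1/0.1544) ⇒ ln A = ln(5.026)/0.1544 = 10.4543
A = e^10.4543 ≈ 34692 hectares

34700 hectares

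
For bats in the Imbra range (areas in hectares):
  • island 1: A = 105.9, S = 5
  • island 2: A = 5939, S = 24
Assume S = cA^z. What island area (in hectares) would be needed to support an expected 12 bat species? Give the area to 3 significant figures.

1000 hectares

z = ln(24/5) / ln(5939/105.9) = 1.5686 / 4.0268 = 0.3895
c = 5 / 105.9^0.3895 = 5 / 6.149 = 0.8132
A = (12/0.8132)^(1/0.3895) ⇒ ln A = ln(14.76)/0.3895 = 6.9099
A = e^6.9099 ≈ 1002 hectares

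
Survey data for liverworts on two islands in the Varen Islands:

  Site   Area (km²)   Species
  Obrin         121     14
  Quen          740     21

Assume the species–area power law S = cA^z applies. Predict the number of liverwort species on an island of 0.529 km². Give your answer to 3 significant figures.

z = ln(21/14) / ln(740/121) = 0.4055 / 1.8109 = 0.2239
c = 14 / 121^0.2239 = 14 / 2.927 = 4.784
S₃ = 4.784 × 0.529^0.2239 = 4.784 × 0.8671 ≈ 4.148

4.15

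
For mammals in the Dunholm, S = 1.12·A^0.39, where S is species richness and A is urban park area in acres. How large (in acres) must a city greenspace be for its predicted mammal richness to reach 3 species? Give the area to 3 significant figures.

3 = 1.12 × A^0.39  ⇒  A^0.39 = 3/1.12 = 2.679
ln A = ln(2.679) / 0.39 = 0.9853 / 0.39 = 2.5264
A = e^2.5264 ≈ 12.51 acres

12.5 acres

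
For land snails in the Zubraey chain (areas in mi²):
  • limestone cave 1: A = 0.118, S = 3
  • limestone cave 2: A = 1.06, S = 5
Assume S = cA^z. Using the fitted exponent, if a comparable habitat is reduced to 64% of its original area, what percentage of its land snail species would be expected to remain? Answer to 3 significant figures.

z = ln(5/3) / ln(1.06/0.118) = 0.5108 / 2.1953 = 0.2327
S_new/S_old = (A_new/A_old)^z = 0.64^0.2327 = exp(0.2327 × -0.4463) = 0.9014

90.1%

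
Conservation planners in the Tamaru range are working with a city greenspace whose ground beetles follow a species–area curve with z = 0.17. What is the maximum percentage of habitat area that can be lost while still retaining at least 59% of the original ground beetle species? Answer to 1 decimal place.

95.5%

Need (A_new/A_old)^0.17 = 0.59, so A_new/A_old = 0.59^(1/0.17) = 0.59^5.882
ln(A_new/A_old) = ln 0.59 / 0.17 = -0.5276 / 0.17 = -3.1037
A_new/A_old = e^-3.1037 ≈ 0.04488
Fraction that can be lost = 1 − 0.04488 = 0.9551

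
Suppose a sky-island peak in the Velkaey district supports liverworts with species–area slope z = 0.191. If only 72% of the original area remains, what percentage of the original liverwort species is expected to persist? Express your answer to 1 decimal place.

93.9%

S_new/S_old = (A_new/A_old)^z = 0.72^0.191
= exp(0.191 × ln 0.72) = exp(0.191 × -0.3285) = exp(-0.0627) ≈ 0.9392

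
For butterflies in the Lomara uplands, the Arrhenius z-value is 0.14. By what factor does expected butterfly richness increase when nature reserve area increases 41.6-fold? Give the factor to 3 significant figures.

S₂/S₁ = (A₂/A₁)^z = 41.6^0.14
ln(S₂/S₁) = 0.14 × ln 41.6 = 0.14 × 3.7281 = 0.5219
S₂/S₁ = e^0.5219 ≈ 1.685

1.69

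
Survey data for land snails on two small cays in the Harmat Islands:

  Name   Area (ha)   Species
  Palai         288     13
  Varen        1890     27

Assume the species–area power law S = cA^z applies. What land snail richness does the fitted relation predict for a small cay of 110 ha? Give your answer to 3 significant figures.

z = ln(27/13) / ln(1890/288) = 0.7309 / 1.8814 = 0.3885
c = 13 / 288^0.3885 = 13 / 9.025 = 1.44
S₃ = 1.44 × 110^0.3885 = 1.44 × 6.209 ≈ 8.944

8.94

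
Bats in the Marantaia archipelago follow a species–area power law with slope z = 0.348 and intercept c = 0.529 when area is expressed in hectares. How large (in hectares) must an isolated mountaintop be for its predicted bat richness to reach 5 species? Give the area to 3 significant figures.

5 = 0.529 × A^0.348  ⇒  A^0.348 = 5/0.529 = 9.452
ln A = ln(9.452) / 0.348 = 2.2462 / 0.348 = 6.4546
A = e^6.4546 ≈ 635.6 hectares

636 hectares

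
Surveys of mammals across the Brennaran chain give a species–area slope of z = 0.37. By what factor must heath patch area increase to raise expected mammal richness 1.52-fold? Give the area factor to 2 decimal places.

(A₂/A₁)^0.37 = 1.52, so A₂/A₁ = 1.52^(1/0.37) = 1.52^2.703
ln(A₂/A₁) = ln 1.52 / 0.37 = 0.4187 / 0.37 = 1.1316
A₂/A₁ = e^1.1316 ≈ 3.101

3.10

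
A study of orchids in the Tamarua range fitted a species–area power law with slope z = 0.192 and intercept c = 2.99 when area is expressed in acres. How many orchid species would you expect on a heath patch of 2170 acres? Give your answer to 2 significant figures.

S = 2.99 × 2170^0.192 = 2.99 × 4.371 ≈ 13.07

13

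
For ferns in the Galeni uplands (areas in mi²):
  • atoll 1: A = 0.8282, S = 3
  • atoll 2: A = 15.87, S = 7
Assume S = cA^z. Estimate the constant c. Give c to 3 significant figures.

3.17

z = ln(S₂/S₁) / ln(A₂/A₁) = ln(7/3) / ln(15.87/0.8282) = 0.8473 / 2.9529 = 0.2869
c = S₁ / A₁^z = 3 / 0.8282^0.2869 = 3 / 0.9473 = 3.167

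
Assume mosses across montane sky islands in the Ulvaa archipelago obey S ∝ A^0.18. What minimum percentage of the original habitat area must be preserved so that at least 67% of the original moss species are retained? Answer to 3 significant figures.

Need (A_new/A_old)^0.18 = 0.67, so A_new/A_old = 0.67^(1/0.18) = 0.67^5.556
ln(A_new/A_old) = ln 0.67 / 0.18 = -0.4005 / 0.18 = -2.2249
A_new/A_old = e^-2.2249 ≈ 0.1081

10.8%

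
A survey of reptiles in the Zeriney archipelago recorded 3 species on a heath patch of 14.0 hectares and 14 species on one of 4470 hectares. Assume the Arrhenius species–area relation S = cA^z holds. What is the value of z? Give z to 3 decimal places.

Taking logs: ln S = ln c + z ln A, so z = (ln S₂ − ln S₁)/(ln A₂ − ln A₁).
z = ln(14/3) / ln(4470/14) = ln(4.667) / ln(319.3) = 1.5404 / 5.7661 = 0.2672

0.267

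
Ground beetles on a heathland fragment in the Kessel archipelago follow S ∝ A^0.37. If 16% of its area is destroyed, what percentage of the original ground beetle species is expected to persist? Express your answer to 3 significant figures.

S_new/S_old = (A_new/A_old)^z = 0.84^0.37
= exp(0.37 × ln 0.84) = exp(0.37 × -0.1744) = exp(-0.0645) ≈ 0.9375

93.8%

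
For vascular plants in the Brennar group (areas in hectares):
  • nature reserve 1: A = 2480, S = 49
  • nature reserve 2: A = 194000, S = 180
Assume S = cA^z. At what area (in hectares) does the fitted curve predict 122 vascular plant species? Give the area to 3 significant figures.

52700 hectares

z = ln(180/49) / ln(194000/2480) = 1.3011 / 4.3596 = 0.2985
c = 49 / 2480^0.2985 = 49 / 10.31 = 4.755
A = (122/4.755)^(1/0.2985) ⇒ ln A = ln(25.66)/0.2985 = 10.8724
A = e^10.8724 ≈ 52704 hectares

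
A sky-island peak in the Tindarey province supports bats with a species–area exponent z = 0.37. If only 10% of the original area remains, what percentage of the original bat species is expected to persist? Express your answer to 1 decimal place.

S_new/S_old = (A_new/A_old)^z = 0.1^0.37
= exp(0.37 × ln 0.1) = exp(0.37 × -2.3026) = exp(-0.8520) ≈ 0.4266

42.7%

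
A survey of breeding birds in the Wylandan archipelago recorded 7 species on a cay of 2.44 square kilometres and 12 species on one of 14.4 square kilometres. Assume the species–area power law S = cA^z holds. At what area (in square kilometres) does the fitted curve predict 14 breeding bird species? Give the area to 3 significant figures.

z = ln(12/7) / ln(14.4/2.44) = 0.5390 / 1.7752 = 0.3036
c = 7 / 2.44^0.3036 = 7 / 1.311 = 5.339
A = (14/5.339)^(1/0.3036) ⇒ ln A = ln(2.622)/0.3036 = 3.1749
A = e^3.1749 ≈ 23.93 square kilometres

23.9 square kilometres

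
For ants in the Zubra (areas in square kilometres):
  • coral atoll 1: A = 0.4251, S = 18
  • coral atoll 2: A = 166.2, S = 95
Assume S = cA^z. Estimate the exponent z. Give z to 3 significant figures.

Taking logs: ln S = ln c + z ln A, so z = (ln S₂ − ln S₁)/(ln A₂ − ln A₁).
z = ln(95/18) / ln(166.2/0.4251) = ln(5.278) / ln(391) = 1.6635 / 5.9686 = 0.2787

0.279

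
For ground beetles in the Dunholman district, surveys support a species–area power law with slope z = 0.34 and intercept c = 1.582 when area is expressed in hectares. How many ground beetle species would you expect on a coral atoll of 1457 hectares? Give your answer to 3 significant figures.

18.8

S = 1.582 × 1457^0.34
ln S = ln 1.582 + 0.34 × ln 1457 = 0.4587 + 0.34 × 7.2841 = 2.9353
S = e^2.9353 ≈ 18.83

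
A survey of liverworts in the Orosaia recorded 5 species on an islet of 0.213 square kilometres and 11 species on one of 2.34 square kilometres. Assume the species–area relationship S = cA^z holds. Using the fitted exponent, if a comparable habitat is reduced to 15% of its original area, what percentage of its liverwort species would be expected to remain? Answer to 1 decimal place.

53.6%

z = ln(11/5) / ln(2.34/0.213) = 0.7885 / 2.3966 = 0.3290
S_new/S_old = (A_new/A_old)^z = 0.15^0.3290 = exp(0.3290 × -1.8971) = 0.5357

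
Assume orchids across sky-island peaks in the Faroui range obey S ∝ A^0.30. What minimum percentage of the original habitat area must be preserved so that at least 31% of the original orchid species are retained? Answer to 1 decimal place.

Need (A_new/A_old)^0.3 = 0.31, so A_new/A_old = 0.31^(1/0.3) = 0.31^3.333
ln(A_new/A_old) = ln 0.31 / 0.3 = -1.1712 / 0.3 = -3.9039
A_new/A_old = e^-3.9039 ≈ 0.02016

2.0%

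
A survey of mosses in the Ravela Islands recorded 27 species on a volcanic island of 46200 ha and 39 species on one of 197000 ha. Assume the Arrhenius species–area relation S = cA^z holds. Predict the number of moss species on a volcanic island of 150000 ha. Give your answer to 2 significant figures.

z = ln(39/27) / ln(197000/46200) = 0.3677 / 1.4502 = 0.2536
c = 27 / 46200^0.2536 = 27 / 15.23 = 1.772
S₃ = 1.772 × 150000^0.2536 = 1.772 × 20.53 ≈ 36.4

36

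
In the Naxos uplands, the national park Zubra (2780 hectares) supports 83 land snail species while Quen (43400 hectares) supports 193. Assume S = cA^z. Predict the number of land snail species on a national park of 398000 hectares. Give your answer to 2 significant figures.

380

z = ln(193/83) / ln(43400/2780) = 0.8438 / 2.7480 = 0.3071
c = 83 / 2780^0.3071 = 83 / 11.42 = 7.269
S₃ = 7.269 × 398000^0.3071 = 7.269 × 52.43 ≈ 381.1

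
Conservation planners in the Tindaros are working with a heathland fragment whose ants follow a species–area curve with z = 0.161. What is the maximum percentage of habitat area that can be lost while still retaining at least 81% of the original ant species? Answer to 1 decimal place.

73.0%

Need (A_new/A_old)^0.161 = 0.81, so A_new/A_old = 0.81^(1/0.161) = 0.81^6.211
ln(A_new/A_old) = ln 0.81 / 0.161 = -0.2107 / 0.161 = -1.3088
A_new/A_old = e^-1.3088 ≈ 0.2701
Fraction that can be lost = 1 − 0.2701 = 0.7299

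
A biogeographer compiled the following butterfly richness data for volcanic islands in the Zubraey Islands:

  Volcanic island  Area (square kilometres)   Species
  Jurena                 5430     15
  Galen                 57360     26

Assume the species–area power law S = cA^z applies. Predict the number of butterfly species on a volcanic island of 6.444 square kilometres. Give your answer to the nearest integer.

3

z = ln(26/15) / ln(57360/5430) = 0.5500 / 2.3574 = 0.2333
c = 15 / 5430^0.2333 = 15 / 7.438 = 2.017
S₃ = 2.017 × 6.444^0.2333 = 2.017 × 1.545 ≈ 3.115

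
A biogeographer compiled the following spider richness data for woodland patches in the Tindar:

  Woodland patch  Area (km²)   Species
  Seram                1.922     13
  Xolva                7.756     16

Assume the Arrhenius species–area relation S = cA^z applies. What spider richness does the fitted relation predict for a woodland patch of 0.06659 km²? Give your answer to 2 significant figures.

7.9

z = ln(16/13) / ln(7.756/1.922) = 0.2076 / 1.3951 = 0.1488
c = 13 / 1.922^0.1488 = 13 / 1.102 = 11.8
S₃ = 11.8 × 0.06659^0.1488 = 11.8 × 0.6682 ≈ 7.881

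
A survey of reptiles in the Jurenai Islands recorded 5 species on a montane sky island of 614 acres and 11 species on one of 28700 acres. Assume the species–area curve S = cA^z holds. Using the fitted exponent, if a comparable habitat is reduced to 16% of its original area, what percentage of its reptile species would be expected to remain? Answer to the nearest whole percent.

z = ln(11/5) / ln(28700/614) = 0.7885 / 3.8447 = 0.2051
S_new/S_old = (A_new/A_old)^z = 0.16^0.2051 = exp(0.2051 × -1.8326) = 0.6867

69%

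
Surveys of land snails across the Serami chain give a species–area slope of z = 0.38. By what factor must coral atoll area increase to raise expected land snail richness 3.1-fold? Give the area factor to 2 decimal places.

19.64

(A₂/A₁)^0.38 = 3.1, so A₂/A₁ = 3.1^(1/0.38) = 3.1^2.632
ln(A₂/A₁) = ln 3.1 / 0.38 = 1.1314 / 0.38 = 2.9774
A₂/A₁ = e^2.9774 ≈ 19.64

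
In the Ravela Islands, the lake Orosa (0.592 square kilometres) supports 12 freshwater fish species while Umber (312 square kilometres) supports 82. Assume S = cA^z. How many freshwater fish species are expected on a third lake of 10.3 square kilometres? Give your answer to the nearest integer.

29

z = ln(82/12) / ln(312/0.592) = 1.9218 / 6.2673 = 0.3066
c = 12 / 0.592^0.3066 = 12 / 0.8515 = 14.09
S₃ = 14.09 × 10.3^0.3066 = 14.09 × 2.044 ≈ 28.81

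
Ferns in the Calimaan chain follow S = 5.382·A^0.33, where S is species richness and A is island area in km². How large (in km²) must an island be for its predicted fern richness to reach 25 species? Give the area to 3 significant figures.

25 = 5.382 × A^0.33  ⇒  A^0.33 = 25/5.382 = 4.645
ln A = ln(4.645) / 0.33 = 1.5358 / 0.33 = 4.6540
A = e^4.6540 ≈ 105 km²

105 km²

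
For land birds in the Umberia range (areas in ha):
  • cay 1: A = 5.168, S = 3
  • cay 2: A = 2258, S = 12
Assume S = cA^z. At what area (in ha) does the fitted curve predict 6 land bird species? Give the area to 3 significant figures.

108 ha

z = ln(12/3) / ln(2258/5.168) = 1.3863 / 6.0797 = 0.2280
c = 3 / 5.168^0.2280 = 3 / 1.454 = 2.063
A = (6/2.063)^(1/0.2280) ⇒ ln A = ln(2.909)/0.2280 = 4.6824
A = e^4.6824 ≈ 108 ha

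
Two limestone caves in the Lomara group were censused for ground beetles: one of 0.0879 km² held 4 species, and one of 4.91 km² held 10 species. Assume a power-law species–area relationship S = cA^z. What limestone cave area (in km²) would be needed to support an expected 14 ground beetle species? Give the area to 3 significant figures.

z = ln(10/4) / ln(4.91/0.0879) = 0.9163 / 4.0228 = 0.2278
c = 4 / 0.0879^0.2278 = 4 / 0.5747 = 6.96
A = (14/6.96)^(1/0.2278) ⇒ ln A = ln(2.012)/0.2278 = 3.0685
A = e^3.0685 ≈ 21.51 km²

21.5 km²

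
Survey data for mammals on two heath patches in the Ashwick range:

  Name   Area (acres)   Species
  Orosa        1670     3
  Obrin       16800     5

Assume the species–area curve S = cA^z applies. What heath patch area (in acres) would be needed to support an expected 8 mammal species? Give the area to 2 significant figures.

140000 acres

z = ln(5/3) / ln(16800/1670) = 0.5108 / 2.3086 = 0.2213
c = 3 / 1670^0.2213 = 3 / 5.165 = 0.5808
A = (8/0.5808)^(1/0.2213) ⇒ ln A = ln(13.77)/0.2213 = 11.8532
A = e^11.8532 ≈ 140534 acres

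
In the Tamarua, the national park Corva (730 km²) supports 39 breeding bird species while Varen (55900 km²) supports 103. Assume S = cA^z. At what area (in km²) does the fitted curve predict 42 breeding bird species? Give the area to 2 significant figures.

z = ln(103/39) / ln(55900/730) = 0.9712 / 4.3383 = 0.2239
c = 39 / 730^0.2239 = 39 / 4.375 = 8.914
A = (42/8.914)^(1/0.2239) ⇒ ln A = ln(4.712)/0.2239 = 6.9241
A = e^6.9241 ≈ 1016 km²

1000 km²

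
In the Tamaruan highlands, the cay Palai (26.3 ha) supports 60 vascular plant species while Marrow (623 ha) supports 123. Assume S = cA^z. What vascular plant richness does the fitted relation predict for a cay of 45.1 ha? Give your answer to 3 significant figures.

67.8

z = ln(123/60) / ln(623/26.3) = 0.7178 / 3.1650 = 0.2268
c = 60 / 26.3^0.2268 = 60 / 2.099 = 28.58
S₃ = 28.58 × 45.1^0.2268 = 28.58 × 2.372 ≈ 67.81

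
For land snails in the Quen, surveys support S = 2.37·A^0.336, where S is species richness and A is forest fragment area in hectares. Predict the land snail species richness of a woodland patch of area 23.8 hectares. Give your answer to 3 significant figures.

S = 2.37 × 23.8^0.336
ln S = ln 2.37 + 0.336 × ln 23.8 = 0.8629 + 0.336 × 3.1697 = 1.9279
S = e^1.9279 ≈ 6.875

6.88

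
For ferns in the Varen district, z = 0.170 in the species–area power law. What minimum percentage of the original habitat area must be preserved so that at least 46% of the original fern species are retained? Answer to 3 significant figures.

1.04%

Need (A_new/A_old)^0.17 = 0.46, so A_new/A_old = 0.46^(1/0.17) = 0.46^5.882
ln(A_new/A_old) = ln 0.46 / 0.17 = -0.7765 / 0.17 = -4.5678
A_new/A_old = e^-4.5678 ≈ 0.01038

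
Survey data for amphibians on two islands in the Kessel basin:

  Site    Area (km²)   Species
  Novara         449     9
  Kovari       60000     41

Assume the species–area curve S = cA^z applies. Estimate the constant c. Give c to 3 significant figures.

z = ln(S₂/S₁) / ln(A₂/A₁) = ln(41/9) / ln(60000/449) = 1.5163 / 4.8951 = 0.3098
c = S₁ / A₁^z = 9 / 449^0.3098 = 9 / 6.631 = 1.357

1.36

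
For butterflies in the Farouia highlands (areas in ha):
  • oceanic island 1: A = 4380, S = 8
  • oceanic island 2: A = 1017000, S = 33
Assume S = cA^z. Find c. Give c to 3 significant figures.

0.903

z = ln(S₂/S₁) / ln(A₂/A₁) = ln(33/8) / ln(1017000/4380) = 1.4171 / 5.4476 = 0.2601
c = S₁ / A₁^z = 8 / 4380^0.2601 = 8 / 8.856 = 0.9033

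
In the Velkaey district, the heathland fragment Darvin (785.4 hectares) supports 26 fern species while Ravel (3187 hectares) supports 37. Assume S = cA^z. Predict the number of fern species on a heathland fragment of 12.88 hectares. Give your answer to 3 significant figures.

9.23

z = ln(37/26) / ln(3187/785.4) = 0.3528 / 1.4006 = 0.2519
c = 26 / 785.4^0.2519 = 26 / 5.361 = 4.85
S₃ = 4.85 × 12.88^0.2519 = 4.85 × 1.904 ≈ 9.232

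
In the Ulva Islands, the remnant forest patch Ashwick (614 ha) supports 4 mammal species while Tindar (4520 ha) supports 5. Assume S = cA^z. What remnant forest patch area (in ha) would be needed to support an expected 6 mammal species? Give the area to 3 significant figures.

23100 ha

z = ln(5/4) / ln(4520/614) = 0.2231 / 1.9963 = 0.1118
c = 4 / 614^0.1118 = 4 / 2.05 = 1.952
A = (6/1.952)^(1/0.1118) ⇒ ln A = ln(3.074)/0.1118 = 10.0473
A = e^10.0473 ≈ 23094 ha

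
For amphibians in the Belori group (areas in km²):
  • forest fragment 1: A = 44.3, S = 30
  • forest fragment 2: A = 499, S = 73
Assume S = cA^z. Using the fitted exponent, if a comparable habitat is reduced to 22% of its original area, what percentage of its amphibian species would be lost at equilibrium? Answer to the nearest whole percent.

43%

z = ln(73/30) / ln(499/44.3) = 0.8893 / 2.4216 = 0.3672
S_new/S_old = (A_new/A_old)^z = 0.22^0.3672 = exp(0.3672 × -1.5141) = 0.5735
Fraction lost = 1 − 0.5735 = 0.4265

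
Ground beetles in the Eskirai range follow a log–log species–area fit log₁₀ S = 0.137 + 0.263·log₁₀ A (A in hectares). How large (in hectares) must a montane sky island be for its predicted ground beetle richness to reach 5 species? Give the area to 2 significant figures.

5 = 1.371 × A^0.263  ⇒  A^0.263 = 5/1.371 = 3.647
ln A = ln(3.647) / 0.263 = 1.2940 / 0.263 = 4.9201
A = e^4.9201 ≈ 137 hectares

140 hectares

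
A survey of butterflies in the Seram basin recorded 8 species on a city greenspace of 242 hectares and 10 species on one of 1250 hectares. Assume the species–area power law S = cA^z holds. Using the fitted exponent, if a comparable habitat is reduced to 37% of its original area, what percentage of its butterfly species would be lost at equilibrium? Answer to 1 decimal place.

12.6%

z = ln(10/8) / ln(1250/242) = 0.2231 / 1.6420 = 0.1359
S_new/S_old = (A_new/A_old)^z = 0.37^0.1359 = exp(0.1359 × -0.9943) = 0.8736
Fraction lost = 1 − 0.8736 = 0.1264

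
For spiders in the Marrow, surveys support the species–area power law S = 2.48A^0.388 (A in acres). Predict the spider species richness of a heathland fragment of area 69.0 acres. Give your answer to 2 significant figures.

S = 2.48 × 69^0.388
ln S = ln 2.48 + 0.388 × ln 69 = 0.9083 + 0.388 × 4.2341 = 2.5511
S = e^2.5511 ≈ 12.82

13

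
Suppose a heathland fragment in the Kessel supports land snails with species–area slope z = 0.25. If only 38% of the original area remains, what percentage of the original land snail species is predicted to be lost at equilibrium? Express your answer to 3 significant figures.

S_new/S_old = (A_new/A_old)^z = 0.38^0.25
= exp(0.25 × ln 0.38) = exp(0.25 × -0.9676) = exp(-0.2419) ≈ 0.7851
Fraction lost = 1 − 0.7851 = 0.2149

21.5%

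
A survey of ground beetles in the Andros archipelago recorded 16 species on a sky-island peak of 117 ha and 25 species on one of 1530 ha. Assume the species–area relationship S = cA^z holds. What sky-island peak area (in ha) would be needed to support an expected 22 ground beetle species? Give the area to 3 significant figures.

z = ln(25/16) / ln(1530/117) = 0.4463 / 2.5708 = 0.1736
c = 16 / 117^0.1736 = 16 / 2.286 = 7
A = (22/7)^(1/0.1736) ⇒ ln A = ln(3.143)/0.1736 = 6.5966
A = e^6.5966 ≈ 732.6 ha

733 ha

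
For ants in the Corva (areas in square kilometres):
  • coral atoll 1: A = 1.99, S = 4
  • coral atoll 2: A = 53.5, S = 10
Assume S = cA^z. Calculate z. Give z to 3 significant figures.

0.278

Taking logs: ln S = ln c + z ln A, so z = (ln S₂ − ln S₁)/(ln A₂ − ln A₁).
z = ln(10/4) / ln(53.5/1.99) = ln(2.5) / ln(26.88) = 0.9163 / 3.2915 = 0.2784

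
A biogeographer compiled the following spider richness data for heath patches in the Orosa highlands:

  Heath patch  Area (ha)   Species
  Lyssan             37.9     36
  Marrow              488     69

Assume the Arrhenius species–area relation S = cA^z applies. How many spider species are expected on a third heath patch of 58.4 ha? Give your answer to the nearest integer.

z = ln(69/36) / ln(488/37.9) = 0.6506 / 2.5554 = 0.2546
c = 36 / 37.9^0.2546 = 36 / 2.523 = 14.27
S₃ = 14.27 × 58.4^0.2546 = 14.27 × 2.817 ≈ 40.19

40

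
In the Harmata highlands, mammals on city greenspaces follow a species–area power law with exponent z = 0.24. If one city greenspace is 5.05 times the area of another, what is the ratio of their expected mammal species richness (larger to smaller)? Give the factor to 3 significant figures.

S₂/S₁ = (A₂/A₁)^z = 5.05^0.24
ln(S₂/S₁) = 0.24 × ln 5.05 = 0.24 × 1.6194 = 0.3887
S₂/S₁ = e^0.3887 ≈ 1.475

1.47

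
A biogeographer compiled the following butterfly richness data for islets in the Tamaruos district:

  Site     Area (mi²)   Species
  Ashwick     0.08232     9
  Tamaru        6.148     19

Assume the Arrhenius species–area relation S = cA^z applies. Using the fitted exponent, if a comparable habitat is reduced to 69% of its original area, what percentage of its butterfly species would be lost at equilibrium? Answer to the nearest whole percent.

z = ln(19/9) / ln(6.148/0.08232) = 0.7472 / 4.3133 = 0.1732
S_new/S_old = (A_new/A_old)^z = 0.69^0.1732 = exp(0.1732 × -0.3711) = 0.9377
Fraction lost = 1 − 0.9377 = 0.06226

6%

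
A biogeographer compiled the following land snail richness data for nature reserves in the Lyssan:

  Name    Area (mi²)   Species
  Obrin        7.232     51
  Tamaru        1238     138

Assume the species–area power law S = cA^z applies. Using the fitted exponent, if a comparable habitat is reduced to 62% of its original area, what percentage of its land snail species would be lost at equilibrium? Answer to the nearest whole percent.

9%

z = ln(138/51) / ln(1238/7.232) = 0.9954 / 5.1427 = 0.1936
S_new/S_old = (A_new/A_old)^z = 0.62^0.1936 = exp(0.1936 × -0.4780) = 0.9116
Fraction lost = 1 − 0.9116 = 0.08838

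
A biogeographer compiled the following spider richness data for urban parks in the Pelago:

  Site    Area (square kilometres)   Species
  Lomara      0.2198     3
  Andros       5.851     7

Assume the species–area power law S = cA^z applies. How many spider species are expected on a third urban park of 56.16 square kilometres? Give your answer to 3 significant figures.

12.6

z = ln(7/3) / ln(5.851/0.2198) = 0.8473 / 3.2816 = 0.2582
c = 3 / 0.2198^0.2582 = 3 / 0.6763 = 4.436
S₃ = 4.436 × 56.16^0.2582 = 4.436 × 2.829 ≈ 12.55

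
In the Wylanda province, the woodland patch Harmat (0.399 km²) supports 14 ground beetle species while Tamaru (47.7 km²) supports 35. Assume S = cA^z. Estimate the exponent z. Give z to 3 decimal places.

0.192

Taking logs: ln S = ln c + z ln A, so z = (ln S₂ − ln S₁)/(ln A₂ − ln A₁).
z = ln(35/14) / ln(47.7/0.399) = ln(2.5) / ln(119.5) = 0.9163 / 4.7837 = 0.1915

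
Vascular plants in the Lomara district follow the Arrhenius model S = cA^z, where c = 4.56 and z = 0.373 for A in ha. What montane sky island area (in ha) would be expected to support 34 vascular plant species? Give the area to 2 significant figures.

34 = 4.56 × A^0.373  ⇒  A^0.373 = 34/4.56 = 7.456
ln A = ln(7.456) / 0.373 = 2.0090 / 0.373 = 5.3862
A = e^5.3862 ≈ 218.4 ha

220 ha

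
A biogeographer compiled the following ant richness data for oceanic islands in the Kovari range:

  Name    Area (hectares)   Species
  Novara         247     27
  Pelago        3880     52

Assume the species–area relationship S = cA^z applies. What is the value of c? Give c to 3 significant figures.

7.28

z = ln(S₂/S₁) / ln(A₂/A₁) = ln(52/27) / ln(3880/247) = 0.6554 / 2.7542 = 0.2380
c = S₁ / A₁^z = 27 / 247^0.2380 = 27 / 3.71 = 7.278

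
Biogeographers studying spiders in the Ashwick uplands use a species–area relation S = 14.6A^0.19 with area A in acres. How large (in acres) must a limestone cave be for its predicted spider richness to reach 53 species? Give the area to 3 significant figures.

53 = 14.6 × A^0.19  ⇒  A^0.19 = 53/14.6 = 3.63
ln A = ln(3.63) / 0.19 = 1.2893 / 0.19 = 6.7856
A = e^6.7856 ≈ 885 acres

885 acres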